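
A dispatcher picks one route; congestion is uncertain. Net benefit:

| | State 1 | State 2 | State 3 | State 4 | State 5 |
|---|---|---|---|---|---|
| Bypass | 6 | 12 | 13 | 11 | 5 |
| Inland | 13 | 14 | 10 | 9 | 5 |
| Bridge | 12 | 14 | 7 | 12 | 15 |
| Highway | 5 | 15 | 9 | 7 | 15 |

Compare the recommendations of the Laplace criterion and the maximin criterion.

Row averages: Bypass=9.4, Inland=10.2, Bridge=12, Highway=10.2
Highest average = 12 → Bridge.
Row minima: Bypass=5, Inland=5, Bridge=7, Highway=5
Best worst-case = 7 → Bridge.

laplace → Bridge; maximin → Bridge (agree)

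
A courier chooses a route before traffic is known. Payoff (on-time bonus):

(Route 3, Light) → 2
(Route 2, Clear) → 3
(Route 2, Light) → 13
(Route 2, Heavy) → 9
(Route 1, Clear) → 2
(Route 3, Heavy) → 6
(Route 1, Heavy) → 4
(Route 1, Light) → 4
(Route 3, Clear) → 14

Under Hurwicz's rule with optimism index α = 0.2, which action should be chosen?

Route 1: 0.2·4 + 0.8·2 = 2.4
Route 2: 0.2·13 + 0.8·3 = 5
Route 3: 0.2·14 + 0.8·2 = 4.4
Highest Hurwicz score = 5 → Route 2.

Route 2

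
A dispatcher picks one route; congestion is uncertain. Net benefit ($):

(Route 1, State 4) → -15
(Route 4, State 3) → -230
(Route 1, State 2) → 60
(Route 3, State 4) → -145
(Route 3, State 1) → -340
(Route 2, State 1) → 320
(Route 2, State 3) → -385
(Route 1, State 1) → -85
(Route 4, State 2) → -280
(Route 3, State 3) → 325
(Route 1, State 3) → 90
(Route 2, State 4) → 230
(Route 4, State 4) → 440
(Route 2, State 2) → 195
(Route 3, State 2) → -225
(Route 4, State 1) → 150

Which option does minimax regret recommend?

Column bests: State 1=320, State 2=195, State 3=325, State 4=440.
Route 1 regrets: 405, 135, 235, 455 → max 455
Route 2 regrets: 0, 0, 710, 210 → max 710
Route 3 regrets: 660, 420, 0, 585 → max 660
Route 4 regrets: 170, 475, 555, 0 → max 555
Smallest max regret = 455 → Route 1.

Route 1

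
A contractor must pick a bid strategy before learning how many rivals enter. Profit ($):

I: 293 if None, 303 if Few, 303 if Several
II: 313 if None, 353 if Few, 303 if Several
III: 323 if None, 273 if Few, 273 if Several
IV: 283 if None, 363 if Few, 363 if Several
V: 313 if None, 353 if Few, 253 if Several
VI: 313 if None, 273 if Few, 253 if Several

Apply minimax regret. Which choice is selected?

Column bests: None=323, Few=363, Several=363.
I regrets: 30, 60, 60 → max 60
II regrets: 10, 10, 60 → max 60
III regrets: 0, 90, 90 → max 90
IV regrets: 40, 0, 0 → max 40
V regrets: 10, 10, 110 → max 110
VI regrets: 10, 90, 110 → max 110
Smallest max regret = 40 → IV.

IV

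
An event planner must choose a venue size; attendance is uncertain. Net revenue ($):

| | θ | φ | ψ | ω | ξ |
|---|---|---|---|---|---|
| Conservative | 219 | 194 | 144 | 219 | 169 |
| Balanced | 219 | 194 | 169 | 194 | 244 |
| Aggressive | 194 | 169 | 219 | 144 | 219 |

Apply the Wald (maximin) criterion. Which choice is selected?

Balanced

Row minima: Conservative=144, Balanced=169, Aggressive=144
Best worst-case = 169 → Balanced.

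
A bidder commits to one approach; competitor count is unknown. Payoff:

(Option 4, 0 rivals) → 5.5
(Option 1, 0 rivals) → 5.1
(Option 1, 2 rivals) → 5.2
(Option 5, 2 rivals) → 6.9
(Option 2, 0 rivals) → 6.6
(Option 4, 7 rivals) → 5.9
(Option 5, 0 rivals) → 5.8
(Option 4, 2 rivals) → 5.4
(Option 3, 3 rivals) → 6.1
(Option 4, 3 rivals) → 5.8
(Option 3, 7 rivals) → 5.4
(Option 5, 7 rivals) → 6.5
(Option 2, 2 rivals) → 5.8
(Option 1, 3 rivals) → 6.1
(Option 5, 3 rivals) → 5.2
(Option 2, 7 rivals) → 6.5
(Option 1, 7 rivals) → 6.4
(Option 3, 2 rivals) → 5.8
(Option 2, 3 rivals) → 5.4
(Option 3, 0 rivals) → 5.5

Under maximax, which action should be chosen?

Option 5

Row maxima: Option 1=6.4, Option 2=6.6, Option 3=6.1, Option 4=5.9, Option 5=6.9
Best best-case = 6.9 → Option 5.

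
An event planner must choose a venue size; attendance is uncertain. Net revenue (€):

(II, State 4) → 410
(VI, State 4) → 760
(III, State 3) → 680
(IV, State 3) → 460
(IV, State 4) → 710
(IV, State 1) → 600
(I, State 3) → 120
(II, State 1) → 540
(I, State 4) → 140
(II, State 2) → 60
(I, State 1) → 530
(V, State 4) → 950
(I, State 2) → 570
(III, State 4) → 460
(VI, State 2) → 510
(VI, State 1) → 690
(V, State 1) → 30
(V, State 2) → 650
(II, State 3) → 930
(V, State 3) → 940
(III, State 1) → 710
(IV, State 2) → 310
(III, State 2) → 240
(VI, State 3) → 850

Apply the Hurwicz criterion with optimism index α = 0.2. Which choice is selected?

I: 0.2·570 + 0.8·120 = 210
II: 0.2·930 + 0.8·60 = 234
III: 0.2·710 + 0.8·240 = 334
IV: 0.2·710 + 0.8·310 = 390
V: 0.2·950 + 0.8·30 = 214
VI: 0.2·850 + 0.8·510 = 578
Highest Hurwicz score = 578 → VI.

VI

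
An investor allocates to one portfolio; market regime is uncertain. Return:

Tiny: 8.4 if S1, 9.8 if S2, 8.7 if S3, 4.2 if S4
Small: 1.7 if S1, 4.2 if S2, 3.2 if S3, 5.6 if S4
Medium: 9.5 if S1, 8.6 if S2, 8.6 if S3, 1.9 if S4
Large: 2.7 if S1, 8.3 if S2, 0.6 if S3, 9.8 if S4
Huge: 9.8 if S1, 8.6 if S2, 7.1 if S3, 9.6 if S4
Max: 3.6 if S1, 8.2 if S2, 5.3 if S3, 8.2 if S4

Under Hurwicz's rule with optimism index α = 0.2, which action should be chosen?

Huge

Tiny: 0.2·9.8 + 0.8·4.2 = 5.32
Small: 0.2·5.6 + 0.8·1.7 = 2.48
Medium: 0.2·9.5 + 0.8·1.9 = 3.42
Large: 0.2·9.8 + 0.8·0.6 = 2.44
Huge: 0.2·9.8 + 0.8·7.1 = 7.64
Max: 0.2·8.2 + 0.8·3.6 = 4.52
Highest Hurwicz score = 7.64 → Huge.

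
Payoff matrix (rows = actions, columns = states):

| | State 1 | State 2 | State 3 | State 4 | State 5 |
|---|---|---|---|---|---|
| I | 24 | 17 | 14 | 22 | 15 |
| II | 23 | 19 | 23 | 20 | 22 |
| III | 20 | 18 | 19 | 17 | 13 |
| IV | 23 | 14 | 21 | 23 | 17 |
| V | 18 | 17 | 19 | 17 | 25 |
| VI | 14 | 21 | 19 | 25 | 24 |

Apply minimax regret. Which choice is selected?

II

Column bests: State 1=24, State 2=21, State 3=23, State 4=25, State 5=25.
I regrets: 0, 4, 9, 3, 10 → max 10
II regrets: 1, 2, 0, 5, 3 → max 5
III regrets: 4, 3, 4, 8, 12 → max 12
IV regrets: 1, 7, 2, 2, 8 → max 8
V regrets: 6, 4, 4, 8, 0 → max 8
VI regrets: 10, 0, 4, 0, 1 → max 10
Smallest max regret = 5 → II.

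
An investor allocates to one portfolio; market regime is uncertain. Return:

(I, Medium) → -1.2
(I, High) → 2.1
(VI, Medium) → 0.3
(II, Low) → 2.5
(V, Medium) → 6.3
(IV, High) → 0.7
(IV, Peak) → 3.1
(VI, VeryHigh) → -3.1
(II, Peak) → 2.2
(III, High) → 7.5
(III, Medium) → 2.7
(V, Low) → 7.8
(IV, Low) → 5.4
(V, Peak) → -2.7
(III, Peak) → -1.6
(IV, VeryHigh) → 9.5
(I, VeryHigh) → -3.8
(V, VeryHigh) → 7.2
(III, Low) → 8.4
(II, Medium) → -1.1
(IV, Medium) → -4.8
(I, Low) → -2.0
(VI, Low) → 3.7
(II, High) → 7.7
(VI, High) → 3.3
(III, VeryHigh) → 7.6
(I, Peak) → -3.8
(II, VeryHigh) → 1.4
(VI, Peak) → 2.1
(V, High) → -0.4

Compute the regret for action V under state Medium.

0.0

Best payoff under Medium is 6.3.
Regret = 6.3 − 6.3 = 0.0.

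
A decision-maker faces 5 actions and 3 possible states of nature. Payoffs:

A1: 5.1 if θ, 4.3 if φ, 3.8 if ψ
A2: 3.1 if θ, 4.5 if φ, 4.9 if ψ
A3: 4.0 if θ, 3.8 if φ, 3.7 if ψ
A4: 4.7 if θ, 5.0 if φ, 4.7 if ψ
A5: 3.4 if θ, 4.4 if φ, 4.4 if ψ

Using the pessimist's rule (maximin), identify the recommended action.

Row minima: A1=3.8, A2=3.1, A3=3.7, A4=4.7, A5=3.4
Best worst-case = 4.7 → A4.

A4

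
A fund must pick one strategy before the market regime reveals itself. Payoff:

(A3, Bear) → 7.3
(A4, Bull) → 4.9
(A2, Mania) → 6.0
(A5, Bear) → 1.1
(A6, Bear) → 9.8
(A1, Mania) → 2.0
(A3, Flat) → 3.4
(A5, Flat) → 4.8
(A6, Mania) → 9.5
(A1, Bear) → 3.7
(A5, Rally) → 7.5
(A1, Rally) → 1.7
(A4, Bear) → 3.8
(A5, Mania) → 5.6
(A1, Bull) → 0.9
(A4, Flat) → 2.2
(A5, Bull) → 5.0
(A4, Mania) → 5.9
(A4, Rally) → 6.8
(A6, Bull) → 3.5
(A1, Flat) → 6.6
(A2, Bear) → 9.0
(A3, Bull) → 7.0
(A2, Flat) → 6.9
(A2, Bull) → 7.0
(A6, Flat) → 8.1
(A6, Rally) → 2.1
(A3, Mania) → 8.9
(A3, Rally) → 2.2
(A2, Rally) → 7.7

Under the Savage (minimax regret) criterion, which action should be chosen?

Column bests: Bear=9.8, Flat=8.1, Bull=7.0, Rally=7.7, Mania=9.5.
A1 regrets: 6.1, 1.5, 6.1, 6.0, 7.5 → max 7.5
A2 regrets: 0.8, 1.2, 0.0, 0.0, 3.5 → max 3.5
A3 regrets: 2.5, 4.7, 0.0, 5.5, 0.6 → max 5.5
A4 regrets: 6.0, 5.9, 2.1, 0.9, 3.6 → max 6.0
A5 regrets: 8.7, 3.3, 2.0, 0.2, 3.9 → max 8.7
A6 regrets: 0.0, 0.0, 3.5, 5.6, 0.0 → max 5.6
Smallest max regret = 3.5 → A2.

A2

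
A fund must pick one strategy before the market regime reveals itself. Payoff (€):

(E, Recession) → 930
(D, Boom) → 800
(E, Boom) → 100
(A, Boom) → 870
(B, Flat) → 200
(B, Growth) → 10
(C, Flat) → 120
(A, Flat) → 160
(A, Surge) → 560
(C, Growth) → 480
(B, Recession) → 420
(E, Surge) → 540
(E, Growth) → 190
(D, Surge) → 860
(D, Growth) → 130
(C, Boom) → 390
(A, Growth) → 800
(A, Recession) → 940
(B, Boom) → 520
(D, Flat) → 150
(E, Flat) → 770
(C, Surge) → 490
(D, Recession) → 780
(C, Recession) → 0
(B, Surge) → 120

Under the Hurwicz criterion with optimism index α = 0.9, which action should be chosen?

A

A: 0.9·940 + 0.1·160 = 862
B: 0.9·520 + 0.1·10 = 469
C: 0.9·490 + 0.1·0 = 441
D: 0.9·860 + 0.1·130 = 787
E: 0.9·930 + 0.1·100 = 847
Highest Hurwicz score = 862 → A.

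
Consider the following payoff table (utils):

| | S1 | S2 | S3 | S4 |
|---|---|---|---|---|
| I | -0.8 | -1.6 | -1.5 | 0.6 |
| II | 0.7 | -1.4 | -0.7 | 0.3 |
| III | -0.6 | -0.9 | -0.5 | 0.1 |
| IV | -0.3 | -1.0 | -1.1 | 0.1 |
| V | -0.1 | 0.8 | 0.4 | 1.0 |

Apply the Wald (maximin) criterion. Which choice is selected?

V

Row minima: I=-1.6, II=-1.4, III=-0.9, IV=-1.1, V=-0.1
Best worst-case = -0.1 → V.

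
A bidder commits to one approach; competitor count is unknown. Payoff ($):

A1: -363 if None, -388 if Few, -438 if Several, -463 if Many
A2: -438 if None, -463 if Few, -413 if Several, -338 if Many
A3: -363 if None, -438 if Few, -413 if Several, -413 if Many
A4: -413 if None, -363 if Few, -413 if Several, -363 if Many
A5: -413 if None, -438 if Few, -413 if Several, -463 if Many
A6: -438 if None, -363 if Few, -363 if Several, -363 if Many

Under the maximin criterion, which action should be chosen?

Row minima: A1=-463, A2=-463, A3=-438, A4=-413, A5=-463, A6=-438
Best worst-case = -413 → A4.

A4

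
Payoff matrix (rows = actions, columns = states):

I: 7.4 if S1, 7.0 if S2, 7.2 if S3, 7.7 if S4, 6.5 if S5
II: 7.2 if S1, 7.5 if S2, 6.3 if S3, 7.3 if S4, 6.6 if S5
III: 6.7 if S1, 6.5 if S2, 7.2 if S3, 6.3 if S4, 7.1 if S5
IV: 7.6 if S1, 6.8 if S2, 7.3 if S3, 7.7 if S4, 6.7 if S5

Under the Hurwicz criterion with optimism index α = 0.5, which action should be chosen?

I: 0.5·7.7 + 0.5·6.5 = 7.1
II: 0.5·7.5 + 0.5·6.3 = 6.9
III: 0.5·7.2 + 0.5·6.3 = 6.75
IV: 0.5·7.7 + 0.5·6.7 = 7.2
Highest Hurwicz score = 7.2 → IV.

IV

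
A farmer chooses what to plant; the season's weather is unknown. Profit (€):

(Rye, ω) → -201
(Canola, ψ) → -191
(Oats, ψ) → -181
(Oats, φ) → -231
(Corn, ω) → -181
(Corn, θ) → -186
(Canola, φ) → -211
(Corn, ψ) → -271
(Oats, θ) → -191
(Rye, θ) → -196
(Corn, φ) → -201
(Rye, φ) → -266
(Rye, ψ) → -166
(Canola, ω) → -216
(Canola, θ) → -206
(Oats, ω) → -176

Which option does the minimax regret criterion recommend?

Oats

Column bests: θ=-186, φ=-201, ψ=-166, ω=-176.
Rye regrets: 10, 65, 0, 25 → max 65
Corn regrets: 0, 0, 105, 5 → max 105
Canola regrets: 20, 10, 25, 40 → max 40
Oats regrets: 5, 30, 15, 0 → max 30
Smallest max regret = 30 → Oats.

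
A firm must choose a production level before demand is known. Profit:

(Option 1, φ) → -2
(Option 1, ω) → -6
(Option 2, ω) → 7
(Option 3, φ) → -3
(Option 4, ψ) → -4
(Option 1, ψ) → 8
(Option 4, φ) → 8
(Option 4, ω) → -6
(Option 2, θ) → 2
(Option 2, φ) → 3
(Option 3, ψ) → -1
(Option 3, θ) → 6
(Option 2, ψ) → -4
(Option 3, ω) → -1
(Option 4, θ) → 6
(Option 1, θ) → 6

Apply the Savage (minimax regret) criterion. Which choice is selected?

Option 3

Column bests: θ=6, φ=8, ψ=8, ω=7.
Option 1 regrets: 0, 10, 0, 13 → max 13
Option 2 regrets: 4, 5, 12, 0 → max 12
Option 3 regrets: 0, 11, 9, 8 → max 11
Option 4 regrets: 0, 0, 12, 13 → max 13
Smallest max regret = 11 → Option 3.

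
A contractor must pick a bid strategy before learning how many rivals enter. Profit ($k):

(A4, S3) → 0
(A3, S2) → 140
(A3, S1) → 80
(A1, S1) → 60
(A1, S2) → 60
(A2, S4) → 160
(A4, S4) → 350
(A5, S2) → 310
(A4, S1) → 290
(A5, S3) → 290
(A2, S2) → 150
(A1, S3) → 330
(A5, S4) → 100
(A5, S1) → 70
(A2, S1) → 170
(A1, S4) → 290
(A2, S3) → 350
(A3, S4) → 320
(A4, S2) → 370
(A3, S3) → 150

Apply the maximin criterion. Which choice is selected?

A2

Row minima: A1=60, A2=150, A3=80, A4=0, A5=70
Best worst-case = 150 → A2.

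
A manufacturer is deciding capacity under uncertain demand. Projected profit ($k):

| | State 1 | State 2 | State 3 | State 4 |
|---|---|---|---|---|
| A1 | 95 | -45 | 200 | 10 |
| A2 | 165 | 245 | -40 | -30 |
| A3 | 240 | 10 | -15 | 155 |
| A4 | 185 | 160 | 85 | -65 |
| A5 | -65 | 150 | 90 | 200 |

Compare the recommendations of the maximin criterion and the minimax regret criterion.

Row minima: A1=-45, A2=-40, A3=-15, A4=-65, A5=-65
Best worst-case = -15 → A3.
Column bests: State 1=240, State 2=245, State 3=200, State 4=200.
A1 regrets: 145, 290, 0, 190 → max 290
A2 regrets: 75, 0, 240, 230 → max 240
A3 regrets: 0, 235, 215, 45 → max 235
A4 regrets: 55, 85, 115, 265 → max 265
A5 regrets: 305, 95, 110, 0 → max 305
Smallest max regret = 235 → A3.

maximin → A3; minimax regret → A3 (agree)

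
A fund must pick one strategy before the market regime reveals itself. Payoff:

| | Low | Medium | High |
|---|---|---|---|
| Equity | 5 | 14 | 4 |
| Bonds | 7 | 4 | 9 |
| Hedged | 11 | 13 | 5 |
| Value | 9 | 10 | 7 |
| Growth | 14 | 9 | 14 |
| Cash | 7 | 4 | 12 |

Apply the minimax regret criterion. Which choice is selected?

Column bests: Low=14, Medium=14, High=14.
Equity regrets: 9, 0, 10 → max 10
Bonds regrets: 7, 10, 5 → max 10
Hedged regrets: 3, 1, 9 → max 9
Value regrets: 5, 4, 7 → max 7
Growth regrets: 0, 5, 0 → max 5
Cash regrets: 7, 10, 2 → max 10
Smallest max regret = 5 → Growth.

Growth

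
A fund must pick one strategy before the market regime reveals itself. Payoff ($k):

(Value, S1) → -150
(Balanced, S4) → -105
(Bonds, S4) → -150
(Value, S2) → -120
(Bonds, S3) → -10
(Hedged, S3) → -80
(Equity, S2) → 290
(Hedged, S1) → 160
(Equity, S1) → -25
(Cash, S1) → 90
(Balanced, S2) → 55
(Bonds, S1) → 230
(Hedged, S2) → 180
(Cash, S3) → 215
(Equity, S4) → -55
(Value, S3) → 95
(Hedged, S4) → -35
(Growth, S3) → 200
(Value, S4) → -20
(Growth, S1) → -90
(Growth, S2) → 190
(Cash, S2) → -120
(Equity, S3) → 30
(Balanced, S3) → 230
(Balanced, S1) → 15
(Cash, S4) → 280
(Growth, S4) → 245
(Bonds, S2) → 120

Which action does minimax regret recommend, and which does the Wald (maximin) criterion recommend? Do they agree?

Column bests: S1=230, S2=290, S3=230, S4=280.
Growth regrets: 320, 100, 30, 35 → max 320
Bonds regrets: 0, 170, 240, 430 → max 430
Hedged regrets: 70, 110, 310, 315 → max 315
Balanced regrets: 215, 235, 0, 385 → max 385
Equity regrets: 255, 0, 200, 335 → max 335
Value regrets: 380, 410, 135, 300 → max 410
Cash regrets: 140, 410, 15, 0 → max 410
Smallest max regret = 315 → Hedged.
Row minima: Growth=-90, Bonds=-150, Hedged=-80, Balanced=-105, Equity=-55, Value=-150, Cash=-120
Best worst-case = -55 → Equity.

minimax regret → Hedged; maximin → Equity (disagree)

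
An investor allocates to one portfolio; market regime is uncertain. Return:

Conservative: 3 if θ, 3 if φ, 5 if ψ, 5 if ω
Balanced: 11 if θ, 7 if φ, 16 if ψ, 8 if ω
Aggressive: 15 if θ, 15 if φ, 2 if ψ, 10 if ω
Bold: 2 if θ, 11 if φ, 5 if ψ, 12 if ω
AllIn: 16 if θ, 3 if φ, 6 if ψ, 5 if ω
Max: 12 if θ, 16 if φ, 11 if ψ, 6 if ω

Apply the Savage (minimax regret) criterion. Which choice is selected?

Max

Column bests: θ=16, φ=16, ψ=16, ω=12.
Conservative regrets: 13, 13, 11, 7 → max 13
Balanced regrets: 5, 9, 0, 4 → max 9
Aggressive regrets: 1, 1, 14, 2 → max 14
Bold regrets: 14, 5, 11, 0 → max 14
AllIn regrets: 0, 13, 10, 7 → max 13
Max regrets: 4, 0, 5, 6 → max 6
Smallest max regret = 6 → Max.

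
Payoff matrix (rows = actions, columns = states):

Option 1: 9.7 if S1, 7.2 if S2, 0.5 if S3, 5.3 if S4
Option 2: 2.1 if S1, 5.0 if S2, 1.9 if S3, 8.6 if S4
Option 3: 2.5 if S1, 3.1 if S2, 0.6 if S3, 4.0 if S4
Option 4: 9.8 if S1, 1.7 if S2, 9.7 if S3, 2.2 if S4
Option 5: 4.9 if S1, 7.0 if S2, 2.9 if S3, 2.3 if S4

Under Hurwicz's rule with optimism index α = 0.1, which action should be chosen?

Option 1: 0.1·9.7 + 0.9·0.5 = 1.42
Option 2: 0.1·8.6 + 0.9·1.9 = 2.57
Option 3: 0.1·4.0 + 0.9·0.6 = 0.94
Option 4: 0.1·9.8 + 0.9·1.7 = 2.51
Option 5: 0.1·7.0 + 0.9·2.3 = 2.77
Highest Hurwicz score = 2.77 → Option 5.

Option 5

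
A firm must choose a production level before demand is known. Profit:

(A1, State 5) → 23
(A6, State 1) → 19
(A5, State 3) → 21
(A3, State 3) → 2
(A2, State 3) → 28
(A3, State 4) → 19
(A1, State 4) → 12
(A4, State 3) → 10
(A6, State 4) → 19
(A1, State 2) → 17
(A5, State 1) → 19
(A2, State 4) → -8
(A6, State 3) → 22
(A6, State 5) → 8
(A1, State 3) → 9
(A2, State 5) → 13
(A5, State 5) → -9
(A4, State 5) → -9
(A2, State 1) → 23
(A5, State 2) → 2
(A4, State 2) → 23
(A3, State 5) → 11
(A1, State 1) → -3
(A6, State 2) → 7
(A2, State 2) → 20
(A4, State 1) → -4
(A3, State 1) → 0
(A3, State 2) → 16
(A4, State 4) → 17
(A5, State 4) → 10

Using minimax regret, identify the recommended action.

A6

Column bests: State 1=23, State 2=23, State 3=28, State 4=19, State 5=23.
A1 regrets: 26, 6, 19, 7, 0 → max 26
A2 regrets: 0, 3, 0, 27, 10 → max 27
A3 regrets: 23, 7, 26, 0, 12 → max 26
A4 regrets: 27, 0, 18, 2, 32 → max 32
A5 regrets: 4, 21, 7, 9, 32 → max 32
A6 regrets: 4, 16, 6, 0, 15 → max 16
Smallest max regret = 16 → A6.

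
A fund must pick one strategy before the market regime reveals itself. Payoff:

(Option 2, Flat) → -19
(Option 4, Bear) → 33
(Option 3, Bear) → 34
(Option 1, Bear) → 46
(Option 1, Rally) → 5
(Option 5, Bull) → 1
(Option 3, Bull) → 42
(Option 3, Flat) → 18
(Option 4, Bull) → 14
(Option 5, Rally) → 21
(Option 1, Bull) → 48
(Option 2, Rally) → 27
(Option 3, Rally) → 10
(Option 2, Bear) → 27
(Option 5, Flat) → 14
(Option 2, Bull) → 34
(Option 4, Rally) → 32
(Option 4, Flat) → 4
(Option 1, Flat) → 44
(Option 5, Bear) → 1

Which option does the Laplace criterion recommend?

Option 1

Row averages: Option 1=35.75, Option 2=17.25, Option 3=26, Option 4=20.75, Option 5=9.25
Highest average = 35.75 → Option 1.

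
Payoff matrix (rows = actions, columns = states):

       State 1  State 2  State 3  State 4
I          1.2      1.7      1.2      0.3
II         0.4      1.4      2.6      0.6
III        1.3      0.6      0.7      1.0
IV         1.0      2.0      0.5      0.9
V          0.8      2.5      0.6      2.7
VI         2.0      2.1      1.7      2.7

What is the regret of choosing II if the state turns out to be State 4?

2.1

Best payoff under State 4 is 2.7.
Regret = 2.7 − 0.6 = 2.1.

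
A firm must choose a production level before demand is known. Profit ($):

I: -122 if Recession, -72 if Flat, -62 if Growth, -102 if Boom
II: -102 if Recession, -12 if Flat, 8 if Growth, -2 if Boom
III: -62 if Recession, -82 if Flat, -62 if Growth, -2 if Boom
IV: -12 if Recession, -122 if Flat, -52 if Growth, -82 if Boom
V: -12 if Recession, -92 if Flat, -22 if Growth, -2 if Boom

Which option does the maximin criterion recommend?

III

Row minima: I=-122, II=-102, III=-82, IV=-122, V=-92
Best worst-case = -82 → III.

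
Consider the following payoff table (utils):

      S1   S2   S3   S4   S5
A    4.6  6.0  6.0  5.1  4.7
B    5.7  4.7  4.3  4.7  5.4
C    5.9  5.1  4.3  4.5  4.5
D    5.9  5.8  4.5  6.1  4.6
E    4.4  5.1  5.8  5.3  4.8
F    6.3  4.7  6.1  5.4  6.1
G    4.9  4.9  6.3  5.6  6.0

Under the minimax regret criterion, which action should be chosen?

F

Column bests: S1=6.3, S2=6.0, S3=6.3, S4=6.1, S5=6.1.
A regrets: 1.7, 0.0, 0.3, 1.0, 1.4 → max 1.7
B regrets: 0.6, 1.3, 2.0, 1.4, 0.7 → max 2.0
C regrets: 0.4, 0.9, 2.0, 1.6, 1.6 → max 2.0
D regrets: 0.4, 0.2, 1.8, 0.0, 1.5 → max 1.8
E regrets: 1.9, 0.9, 0.5, 0.8, 1.3 → max 1.9
F regrets: 0.0, 1.3, 0.2, 0.7, 0.0 → max 1.3
G regrets: 1.4, 1.1, 0.0, 0.5, 0.1 → max 1.4
Smallest max regret = 1.3 → F.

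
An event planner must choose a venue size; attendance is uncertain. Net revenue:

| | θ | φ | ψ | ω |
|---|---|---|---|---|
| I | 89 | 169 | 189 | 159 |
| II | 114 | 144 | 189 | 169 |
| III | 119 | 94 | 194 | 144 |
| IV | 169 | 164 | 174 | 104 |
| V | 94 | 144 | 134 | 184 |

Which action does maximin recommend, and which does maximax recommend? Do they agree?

Row minima: I=89, II=114, III=94, IV=104, V=94
Best worst-case = 114 → II.
Row maxima: I=189, II=189, III=194, IV=174, V=184
Best best-case = 194 → III.

maximin → II; maximax → III (disagree)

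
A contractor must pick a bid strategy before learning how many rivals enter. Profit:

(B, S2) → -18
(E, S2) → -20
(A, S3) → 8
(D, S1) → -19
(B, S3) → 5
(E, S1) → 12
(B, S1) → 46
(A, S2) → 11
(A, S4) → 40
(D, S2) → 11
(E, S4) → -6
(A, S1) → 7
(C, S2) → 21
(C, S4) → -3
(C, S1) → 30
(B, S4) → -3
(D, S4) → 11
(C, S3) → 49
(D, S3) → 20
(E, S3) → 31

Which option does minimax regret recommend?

Column bests: S1=46, S2=21, S3=49, S4=40.
A regrets: 39, 10, 41, 0 → max 41
B regrets: 0, 39, 44, 43 → max 44
C regrets: 16, 0, 0, 43 → max 43
D regrets: 65, 10, 29, 29 → max 65
E regrets: 34, 41, 18, 46 → max 46
Smallest max regret = 41 → A.

A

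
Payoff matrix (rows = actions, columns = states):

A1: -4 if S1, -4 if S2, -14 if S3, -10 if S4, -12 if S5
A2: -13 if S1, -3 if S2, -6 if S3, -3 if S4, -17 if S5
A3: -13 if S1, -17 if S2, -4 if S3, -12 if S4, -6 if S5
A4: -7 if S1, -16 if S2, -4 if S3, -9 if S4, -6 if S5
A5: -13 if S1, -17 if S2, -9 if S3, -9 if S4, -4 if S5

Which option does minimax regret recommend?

A1

Column bests: S1=-4, S2=-3, S3=-4, S4=-3, S5=-4.
A1 regrets: 0, 1, 10, 7, 8 → max 10
A2 regrets: 9, 0, 2, 0, 13 → max 13
A3 regrets: 9, 14, 0, 9, 2 → max 14
A4 regrets: 3, 13, 0, 6, 2 → max 13
A5 regrets: 9, 14, 5, 6, 0 → max 14
Smallest max regret = 10 → A1.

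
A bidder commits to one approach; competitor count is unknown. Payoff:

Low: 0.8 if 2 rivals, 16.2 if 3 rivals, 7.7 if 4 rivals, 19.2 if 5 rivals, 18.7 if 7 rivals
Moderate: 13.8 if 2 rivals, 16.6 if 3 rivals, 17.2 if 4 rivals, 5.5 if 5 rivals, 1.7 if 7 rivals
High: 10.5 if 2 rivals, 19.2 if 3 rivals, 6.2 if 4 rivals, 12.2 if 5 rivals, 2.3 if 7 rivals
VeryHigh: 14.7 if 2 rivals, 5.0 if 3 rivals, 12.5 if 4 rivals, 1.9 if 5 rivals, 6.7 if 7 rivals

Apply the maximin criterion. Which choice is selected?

High

Row minima: Low=0.8, Moderate=1.7, High=2.3, VeryHigh=1.9
Best worst-case = 2.3 → High.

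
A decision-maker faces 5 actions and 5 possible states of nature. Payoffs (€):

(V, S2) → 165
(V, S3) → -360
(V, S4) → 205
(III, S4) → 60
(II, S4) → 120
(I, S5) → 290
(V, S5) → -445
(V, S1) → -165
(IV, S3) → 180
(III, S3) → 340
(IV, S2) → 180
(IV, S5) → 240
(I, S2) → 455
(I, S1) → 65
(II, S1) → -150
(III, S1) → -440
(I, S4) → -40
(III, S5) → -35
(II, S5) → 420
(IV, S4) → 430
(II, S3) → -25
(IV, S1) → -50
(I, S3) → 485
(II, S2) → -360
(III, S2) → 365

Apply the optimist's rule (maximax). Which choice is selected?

I

Row maxima: I=485, II=420, III=365, IV=430, V=205
Best best-case = 485 → I.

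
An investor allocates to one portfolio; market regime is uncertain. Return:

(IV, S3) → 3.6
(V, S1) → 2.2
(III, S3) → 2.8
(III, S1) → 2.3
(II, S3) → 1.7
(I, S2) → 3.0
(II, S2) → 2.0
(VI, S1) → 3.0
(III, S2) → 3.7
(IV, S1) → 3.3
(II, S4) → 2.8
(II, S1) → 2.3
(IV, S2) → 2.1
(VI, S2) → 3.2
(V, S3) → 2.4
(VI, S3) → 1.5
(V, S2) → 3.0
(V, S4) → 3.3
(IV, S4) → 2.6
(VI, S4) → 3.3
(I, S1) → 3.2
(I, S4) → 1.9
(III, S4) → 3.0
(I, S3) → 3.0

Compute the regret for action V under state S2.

0.7

Best payoff under S2 is 3.7.
Regret = 3.7 − 3.0 = 0.7.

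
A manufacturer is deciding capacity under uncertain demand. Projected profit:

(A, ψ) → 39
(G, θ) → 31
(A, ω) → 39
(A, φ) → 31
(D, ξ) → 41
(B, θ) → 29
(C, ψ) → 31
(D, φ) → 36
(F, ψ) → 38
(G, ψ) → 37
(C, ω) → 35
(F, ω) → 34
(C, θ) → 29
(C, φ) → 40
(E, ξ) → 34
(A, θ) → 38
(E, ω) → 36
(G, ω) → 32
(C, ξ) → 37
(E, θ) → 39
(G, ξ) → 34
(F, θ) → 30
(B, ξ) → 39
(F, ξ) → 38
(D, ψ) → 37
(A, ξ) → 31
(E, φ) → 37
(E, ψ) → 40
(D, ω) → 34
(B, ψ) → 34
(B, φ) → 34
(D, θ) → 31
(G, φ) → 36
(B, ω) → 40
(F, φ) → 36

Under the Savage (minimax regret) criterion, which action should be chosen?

Column bests: θ=39, φ=40, ψ=40, ω=40, ξ=41.
A regrets: 1, 9, 1, 1, 10 → max 10
B regrets: 10, 6, 6, 0, 2 → max 10
C regrets: 10, 0, 9, 5, 4 → max 10
D regrets: 8, 4, 3, 6, 0 → max 8
E regrets: 0, 3, 0, 4, 7 → max 7
F regrets: 9, 4, 2, 6, 3 → max 9
G regrets: 8, 4, 3, 8, 7 → max 8
Smallest max regret = 7 → E.

E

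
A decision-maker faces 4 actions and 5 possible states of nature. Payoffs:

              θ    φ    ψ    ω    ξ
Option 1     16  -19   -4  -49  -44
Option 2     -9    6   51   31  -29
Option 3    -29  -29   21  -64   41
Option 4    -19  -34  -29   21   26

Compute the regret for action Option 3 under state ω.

95

Best payoff under ω is 31.
Regret = 31 − (-64) = 95.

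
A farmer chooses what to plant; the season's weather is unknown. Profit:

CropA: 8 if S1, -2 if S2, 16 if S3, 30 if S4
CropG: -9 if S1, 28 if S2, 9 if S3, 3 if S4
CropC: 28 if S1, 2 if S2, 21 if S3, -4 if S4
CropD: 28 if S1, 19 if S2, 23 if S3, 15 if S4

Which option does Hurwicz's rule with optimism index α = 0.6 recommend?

CropD

CropA: 0.6·30 + 0.4·(-2) = 17.2
CropG: 0.6·28 + 0.4·(-9) = 13.2
CropC: 0.6·28 + 0.4·(-4) = 15.2
CropD: 0.6·28 + 0.4·15 = 22.8
Highest Hurwicz score = 22.8 → CropD.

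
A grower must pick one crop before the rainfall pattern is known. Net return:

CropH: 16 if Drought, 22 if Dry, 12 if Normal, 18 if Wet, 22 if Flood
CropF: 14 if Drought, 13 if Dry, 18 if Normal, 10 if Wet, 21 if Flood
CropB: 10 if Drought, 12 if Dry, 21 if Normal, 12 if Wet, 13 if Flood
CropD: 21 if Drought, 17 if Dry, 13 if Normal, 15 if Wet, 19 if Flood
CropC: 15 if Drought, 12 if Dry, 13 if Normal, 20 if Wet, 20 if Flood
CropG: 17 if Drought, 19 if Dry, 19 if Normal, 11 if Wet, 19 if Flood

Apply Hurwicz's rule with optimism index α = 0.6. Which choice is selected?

CropH: 0.6·22 + 0.4·12 = 18
CropF: 0.6·21 + 0.4·10 = 16.6
CropB: 0.6·21 + 0.4·10 = 16.6
CropD: 0.6·21 + 0.4·13 = 17.8
CropC: 0.6·20 + 0.4·12 = 16.8
CropG: 0.6·19 + 0.4·11 = 15.8
Highest Hurwicz score = 18 → CropH.

CropH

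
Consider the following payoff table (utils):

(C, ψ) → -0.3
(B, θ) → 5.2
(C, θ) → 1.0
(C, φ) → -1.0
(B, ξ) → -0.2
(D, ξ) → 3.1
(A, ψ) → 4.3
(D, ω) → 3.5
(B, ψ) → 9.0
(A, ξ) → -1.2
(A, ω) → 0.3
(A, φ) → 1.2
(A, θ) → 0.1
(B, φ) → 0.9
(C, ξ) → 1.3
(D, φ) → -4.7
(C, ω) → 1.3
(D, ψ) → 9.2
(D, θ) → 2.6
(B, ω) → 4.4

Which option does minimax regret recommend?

Column bests: θ=5.2, φ=1.2, ψ=9.2, ω=4.4, ξ=3.1.
A regrets: 5.1, 0.0, 4.9, 4.1, 4.3 → max 5.1
B regrets: 0.0, 0.3, 0.2, 0.0, 3.3 → max 3.3
C regrets: 4.2, 2.2, 9.5, 3.1, 1.8 → max 9.5
D regrets: 2.6, 5.9, 0.0, 0.9, 0.0 → max 5.9
Smallest max regret = 3.3 → B.

B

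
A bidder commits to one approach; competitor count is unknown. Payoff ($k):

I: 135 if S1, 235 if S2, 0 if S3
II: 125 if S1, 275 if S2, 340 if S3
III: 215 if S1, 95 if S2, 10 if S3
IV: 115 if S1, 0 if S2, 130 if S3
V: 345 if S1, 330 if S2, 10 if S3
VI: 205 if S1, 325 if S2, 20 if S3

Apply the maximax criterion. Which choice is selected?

Row maxima: I=235, II=340, III=215, IV=130, V=345, VI=325
Best best-case = 345 → V.

V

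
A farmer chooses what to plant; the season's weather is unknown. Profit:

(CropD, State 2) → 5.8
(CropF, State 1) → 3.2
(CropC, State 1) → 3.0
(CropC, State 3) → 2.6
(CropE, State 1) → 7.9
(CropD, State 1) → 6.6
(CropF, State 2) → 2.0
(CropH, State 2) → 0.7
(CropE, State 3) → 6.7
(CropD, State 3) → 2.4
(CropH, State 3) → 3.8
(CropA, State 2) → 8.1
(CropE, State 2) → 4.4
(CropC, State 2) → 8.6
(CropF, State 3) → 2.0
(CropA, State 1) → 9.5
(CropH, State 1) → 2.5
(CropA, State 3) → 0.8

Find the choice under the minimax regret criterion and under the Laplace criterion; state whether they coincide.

minimax regret → CropE; laplace → CropE (agree)

Column bests: State 1=9.5, State 2=8.6, State 3=6.7.
CropA regrets: 0.0, 0.5, 5.9 → max 5.9
CropF regrets: 6.3, 6.6, 4.7 → max 6.6
CropE regrets: 1.6, 4.2, 0.0 → max 4.2
CropC regrets: 6.5, 0.0, 4.1 → max 6.5
CropD regrets: 2.9, 2.8, 4.3 → max 4.3
CropH regrets: 7.0, 7.9, 2.9 → max 7.9
Smallest max regret = 4.2 → CropE.
Row averages: CropA=92/15, CropF=2.4, CropE=19/3, CropC=71/15, CropD=74/15, CropH=7/3
Highest average = 19/3 → CropE.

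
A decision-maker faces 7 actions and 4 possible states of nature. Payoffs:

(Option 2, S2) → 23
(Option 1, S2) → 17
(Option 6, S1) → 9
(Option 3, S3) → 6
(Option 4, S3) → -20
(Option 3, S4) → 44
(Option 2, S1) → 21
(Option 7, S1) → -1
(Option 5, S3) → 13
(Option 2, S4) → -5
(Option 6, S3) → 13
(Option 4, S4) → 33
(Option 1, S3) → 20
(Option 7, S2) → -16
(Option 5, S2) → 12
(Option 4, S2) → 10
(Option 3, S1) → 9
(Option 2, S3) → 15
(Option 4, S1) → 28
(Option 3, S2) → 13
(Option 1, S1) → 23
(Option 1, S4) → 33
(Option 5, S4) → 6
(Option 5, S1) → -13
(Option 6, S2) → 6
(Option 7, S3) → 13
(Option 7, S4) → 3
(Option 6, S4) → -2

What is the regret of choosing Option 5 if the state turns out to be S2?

Best payoff under S2 is 23.
Regret = 23 − 12 = 11.

11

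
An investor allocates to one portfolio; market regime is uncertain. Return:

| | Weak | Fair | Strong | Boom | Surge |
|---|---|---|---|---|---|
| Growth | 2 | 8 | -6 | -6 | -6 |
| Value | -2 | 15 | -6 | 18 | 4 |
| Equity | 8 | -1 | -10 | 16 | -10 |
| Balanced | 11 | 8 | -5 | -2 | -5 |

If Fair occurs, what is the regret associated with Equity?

Best payoff under Fair is 15.
Regret = 15 − (-1) = 16.

16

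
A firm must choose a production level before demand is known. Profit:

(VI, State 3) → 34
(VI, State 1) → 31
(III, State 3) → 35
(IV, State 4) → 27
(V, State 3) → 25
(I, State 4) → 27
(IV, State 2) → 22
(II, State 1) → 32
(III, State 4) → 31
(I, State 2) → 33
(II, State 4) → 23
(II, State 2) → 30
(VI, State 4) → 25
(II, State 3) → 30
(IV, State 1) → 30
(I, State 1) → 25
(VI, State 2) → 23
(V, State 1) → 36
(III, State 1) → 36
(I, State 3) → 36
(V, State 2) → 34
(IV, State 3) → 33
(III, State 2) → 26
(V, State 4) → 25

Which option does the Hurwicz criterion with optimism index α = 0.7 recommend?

I: 0.7·36 + 0.3·25 = 32.7
II: 0.7·32 + 0.3·23 = 29.3
III: 0.7·36 + 0.3·26 = 33
IV: 0.7·33 + 0.3·22 = 29.7
V: 0.7·36 + 0.3·25 = 32.7
VI: 0.7·34 + 0.3·23 = 30.7
Highest Hurwicz score = 33 → III.

III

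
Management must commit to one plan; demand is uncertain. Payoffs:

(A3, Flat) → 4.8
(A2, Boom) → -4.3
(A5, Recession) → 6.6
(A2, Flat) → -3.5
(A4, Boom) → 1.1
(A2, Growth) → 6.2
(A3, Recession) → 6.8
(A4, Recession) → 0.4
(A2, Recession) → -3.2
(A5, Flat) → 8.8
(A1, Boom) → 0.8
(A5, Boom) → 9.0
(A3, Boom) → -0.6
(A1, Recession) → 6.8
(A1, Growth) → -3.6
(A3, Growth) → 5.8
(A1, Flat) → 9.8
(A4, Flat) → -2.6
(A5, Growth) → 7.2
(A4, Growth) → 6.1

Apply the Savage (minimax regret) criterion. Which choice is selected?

Column bests: Recession=6.8, Flat=9.8, Growth=7.2, Boom=9.0.
A1 regrets: 0.0, 0.0, 10.8, 8.2 → max 10.8
A2 regrets: 10.0, 13.3, 1.0, 13.3 → max 13.3
A3 regrets: 0.0, 5.0, 1.4, 9.6 → max 9.6
A4 regrets: 6.4, 12.4, 1.1, 7.9 → max 12.4
A5 regrets: 0.2, 1.0, 0.0, 0.0 → max 1.0
Smallest max regret = 1.0 → A5.

A5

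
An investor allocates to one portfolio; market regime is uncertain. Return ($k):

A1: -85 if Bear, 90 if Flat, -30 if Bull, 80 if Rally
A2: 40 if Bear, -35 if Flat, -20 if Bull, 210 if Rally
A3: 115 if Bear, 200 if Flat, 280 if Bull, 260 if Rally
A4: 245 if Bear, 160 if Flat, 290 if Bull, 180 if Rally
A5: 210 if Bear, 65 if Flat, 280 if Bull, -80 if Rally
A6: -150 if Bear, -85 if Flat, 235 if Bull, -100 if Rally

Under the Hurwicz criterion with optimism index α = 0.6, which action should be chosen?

A1: 0.6·90 + 0.4·(-85) = 20
A2: 0.6·210 + 0.4·(-35) = 112
A3: 0.6·280 + 0.4·115 = 214
A4: 0.6·290 + 0.4·160 = 238
A5: 0.6·280 + 0.4·(-80) = 136
A6: 0.6·235 + 0.4·(-150) = 81
Highest Hurwicz score = 238 → A4.

A4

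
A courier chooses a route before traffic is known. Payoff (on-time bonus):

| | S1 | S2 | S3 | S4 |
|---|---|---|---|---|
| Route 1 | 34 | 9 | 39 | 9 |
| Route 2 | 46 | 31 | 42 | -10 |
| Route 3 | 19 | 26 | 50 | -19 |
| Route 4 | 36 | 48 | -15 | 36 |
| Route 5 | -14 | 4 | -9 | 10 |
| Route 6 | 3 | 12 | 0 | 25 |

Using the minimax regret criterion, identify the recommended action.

Route 1

Column bests: S1=46, S2=48, S3=50, S4=36.
Route 1 regrets: 12, 39, 11, 27 → max 39
Route 2 regrets: 0, 17, 8, 46 → max 46
Route 3 regrets: 27, 22, 0, 55 → max 55
Route 4 regrets: 10, 0, 65, 0 → max 65
Route 5 regrets: 60, 44, 59, 26 → max 60
Route 6 regrets: 43, 36, 50, 11 → max 50
Smallest max regret = 39 → Route 1.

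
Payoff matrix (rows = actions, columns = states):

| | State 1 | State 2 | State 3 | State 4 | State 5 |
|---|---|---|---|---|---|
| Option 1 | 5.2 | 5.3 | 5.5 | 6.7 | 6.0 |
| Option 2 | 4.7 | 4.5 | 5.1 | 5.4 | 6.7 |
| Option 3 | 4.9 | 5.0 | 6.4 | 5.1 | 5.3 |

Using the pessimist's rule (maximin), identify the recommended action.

Row minima: Option 1=5.2, Option 2=4.5, Option 3=4.9
Best worst-case = 5.2 → Option 1.

Option 1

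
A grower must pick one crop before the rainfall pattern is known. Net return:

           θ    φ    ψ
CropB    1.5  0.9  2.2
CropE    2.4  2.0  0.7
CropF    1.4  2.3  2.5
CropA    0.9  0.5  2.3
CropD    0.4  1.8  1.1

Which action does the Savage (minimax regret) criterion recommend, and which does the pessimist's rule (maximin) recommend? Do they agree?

Column bests: θ=2.4, φ=2.3, ψ=2.5.
CropB regrets: 0.9, 1.4, 0.3 → max 1.4
CropE regrets: 0.0, 0.3, 1.8 → max 1.8
CropF regrets: 1.0, 0.0, 0.0 → max 1.0
CropA regrets: 1.5, 1.8, 0.2 → max 1.8
CropD regrets: 2.0, 0.5, 1.4 → max 2.0
Smallest max regret = 1.0 → CropF.
Row minima: CropB=0.9, CropE=0.7, CropF=1.4, CropA=0.5, CropD=0.4
Best worst-case = 1.4 → CropF.

minimax regret → CropF; maximin → CropF (agree)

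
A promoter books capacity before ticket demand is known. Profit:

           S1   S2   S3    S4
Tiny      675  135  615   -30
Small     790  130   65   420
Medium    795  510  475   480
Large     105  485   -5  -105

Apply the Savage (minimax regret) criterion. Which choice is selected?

Medium

Column bests: S1=795, S2=510, S3=615, S4=480.
Tiny regrets: 120, 375, 0, 510 → max 510
Small regrets: 5, 380, 550, 60 → max 550
Medium regrets: 0, 0, 140, 0 → max 140
Large regrets: 690, 25, 620, 585 → max 690
Smallest max regret = 140 → Medium.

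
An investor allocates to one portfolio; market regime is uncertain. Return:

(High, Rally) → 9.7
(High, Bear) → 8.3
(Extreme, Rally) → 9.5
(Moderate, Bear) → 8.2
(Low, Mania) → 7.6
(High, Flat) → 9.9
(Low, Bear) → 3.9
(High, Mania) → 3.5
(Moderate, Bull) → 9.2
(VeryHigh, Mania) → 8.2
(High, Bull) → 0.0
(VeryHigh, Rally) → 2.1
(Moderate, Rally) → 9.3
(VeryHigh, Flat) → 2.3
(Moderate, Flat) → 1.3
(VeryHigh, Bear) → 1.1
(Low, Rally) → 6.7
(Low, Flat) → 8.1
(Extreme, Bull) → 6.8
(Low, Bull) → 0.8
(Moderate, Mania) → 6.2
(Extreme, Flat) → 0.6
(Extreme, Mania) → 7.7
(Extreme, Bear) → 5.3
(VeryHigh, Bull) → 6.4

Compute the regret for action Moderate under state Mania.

2.0

Best payoff under Mania is 8.2.
Regret = 8.2 − 6.2 = 2.0.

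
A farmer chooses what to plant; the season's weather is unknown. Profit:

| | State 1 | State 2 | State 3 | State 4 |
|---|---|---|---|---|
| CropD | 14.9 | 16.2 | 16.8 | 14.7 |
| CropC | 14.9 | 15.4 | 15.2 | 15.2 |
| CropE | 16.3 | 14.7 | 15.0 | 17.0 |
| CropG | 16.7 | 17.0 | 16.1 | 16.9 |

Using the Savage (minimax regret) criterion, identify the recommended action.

Column bests: State 1=16.7, State 2=17.0, State 3=16.8, State 4=17.0.
CropD regrets: 1.8, 0.8, 0.0, 2.3 → max 2.3
CropC regrets: 1.8, 1.6, 1.6, 1.8 → max 1.8
CropE regrets: 0.4, 2.3, 1.8, 0.0 → max 2.3
CropG regrets: 0.0, 0.0, 0.7, 0.1 → max 0.7
Smallest max regret = 0.7 → CropG.

CropG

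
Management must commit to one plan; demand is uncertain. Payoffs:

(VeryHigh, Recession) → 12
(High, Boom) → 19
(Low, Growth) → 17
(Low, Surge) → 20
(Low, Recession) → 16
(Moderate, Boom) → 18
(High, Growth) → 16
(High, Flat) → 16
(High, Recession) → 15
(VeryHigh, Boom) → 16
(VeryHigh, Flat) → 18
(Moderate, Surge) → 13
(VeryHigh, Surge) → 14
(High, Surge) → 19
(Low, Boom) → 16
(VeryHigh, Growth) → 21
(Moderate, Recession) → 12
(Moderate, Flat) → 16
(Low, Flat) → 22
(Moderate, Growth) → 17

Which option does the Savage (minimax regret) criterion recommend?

Low

Column bests: Recession=16, Flat=22, Growth=21, Boom=19, Surge=20.
Low regrets: 0, 0, 4, 3, 0 → max 4
Moderate regrets: 4, 6, 4, 1, 7 → max 7
High regrets: 1, 6, 5, 0, 1 → max 6
VeryHigh regrets: 4, 4, 0, 3, 6 → max 6
Smallest max regret = 4 → Low.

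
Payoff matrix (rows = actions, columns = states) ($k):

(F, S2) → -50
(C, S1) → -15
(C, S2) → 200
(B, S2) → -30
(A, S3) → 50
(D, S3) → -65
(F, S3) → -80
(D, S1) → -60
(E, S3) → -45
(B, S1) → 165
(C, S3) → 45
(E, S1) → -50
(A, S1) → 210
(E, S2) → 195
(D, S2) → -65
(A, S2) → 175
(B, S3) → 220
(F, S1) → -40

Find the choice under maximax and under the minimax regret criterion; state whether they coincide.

Row maxima: A=210, B=220, C=200, D=-60, E=195, F=-40
Best best-case = 220 → B.
Column bests: S1=210, S2=200, S3=220.
A regrets: 0, 25, 170 → max 170
B regrets: 45, 230, 0 → max 230
C regrets: 225, 0, 175 → max 225
D regrets: 270, 265, 285 → max 285
E regrets: 260, 5, 265 → max 265
F regrets: 250, 250, 300 → max 300
Smallest max regret = 170 → A.

maximax → B; minimax regret → A (disagree)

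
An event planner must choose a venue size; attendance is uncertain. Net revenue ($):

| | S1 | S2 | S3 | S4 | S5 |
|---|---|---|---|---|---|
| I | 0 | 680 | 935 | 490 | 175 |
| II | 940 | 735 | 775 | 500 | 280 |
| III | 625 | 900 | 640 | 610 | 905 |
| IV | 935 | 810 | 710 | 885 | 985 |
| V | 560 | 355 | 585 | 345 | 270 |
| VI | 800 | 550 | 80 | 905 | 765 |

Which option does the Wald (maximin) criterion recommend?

Row minima: I=0, II=280, III=610, IV=710, V=270, VI=80
Best worst-case = 710 → IV.

IV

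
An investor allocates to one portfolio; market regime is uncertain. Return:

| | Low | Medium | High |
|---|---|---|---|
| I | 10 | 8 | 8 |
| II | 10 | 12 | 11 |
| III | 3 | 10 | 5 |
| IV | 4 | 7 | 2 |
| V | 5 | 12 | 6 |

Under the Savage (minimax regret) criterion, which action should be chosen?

Column bests: Low=10, Medium=12, High=11.
I regrets: 0, 4, 3 → max 4
II regrets: 0, 0, 0 → max 0
III regrets: 7, 2, 6 → max 7
IV regrets: 6, 5, 9 → max 9
V regrets: 5, 0, 5 → max 5
Smallest max regret = 0 → II.

II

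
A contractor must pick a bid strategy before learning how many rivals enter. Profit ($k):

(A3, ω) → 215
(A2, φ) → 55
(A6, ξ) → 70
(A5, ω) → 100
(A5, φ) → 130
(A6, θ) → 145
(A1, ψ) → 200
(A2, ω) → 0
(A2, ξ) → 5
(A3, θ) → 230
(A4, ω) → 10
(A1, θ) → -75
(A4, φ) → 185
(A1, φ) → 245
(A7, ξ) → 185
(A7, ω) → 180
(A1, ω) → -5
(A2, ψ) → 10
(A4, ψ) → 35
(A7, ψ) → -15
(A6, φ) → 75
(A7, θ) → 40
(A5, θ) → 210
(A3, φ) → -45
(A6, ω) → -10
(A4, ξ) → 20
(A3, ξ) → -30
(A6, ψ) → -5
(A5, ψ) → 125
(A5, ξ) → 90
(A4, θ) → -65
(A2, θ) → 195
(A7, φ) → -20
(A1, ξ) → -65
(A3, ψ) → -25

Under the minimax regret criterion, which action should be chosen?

A5

Column bests: θ=230, φ=245, ψ=200, ω=215, ξ=185.
A1 regrets: 305, 0, 0, 220, 250 → max 305
A2 regrets: 35, 190, 190, 215, 180 → max 215
A3 regrets: 0, 290, 225, 0, 215 → max 290
A4 regrets: 295, 60, 165, 205, 165 → max 295
A5 regrets: 20, 115, 75, 115, 95 → max 115
A6 regrets: 85, 170, 205, 225, 115 → max 225
A7 regrets: 190, 265, 215, 35, 0 → max 265
Smallest max regret = 115 → A5.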